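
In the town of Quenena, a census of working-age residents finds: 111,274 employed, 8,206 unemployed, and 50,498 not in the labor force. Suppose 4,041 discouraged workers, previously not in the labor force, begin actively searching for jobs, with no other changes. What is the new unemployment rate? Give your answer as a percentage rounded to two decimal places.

Initially, labor force = 111,274 + 8,206 = 119,480, so u = 8,206/119,480 = 6.87%.
After the change, unemployed and labor force both rise by 4,041 → E = 111,274, U = 12,247, labor force = 123,521.
New unemployment rate = 12,247 / 123,521 = 9.91%.

New unemployment rate ≈ 9.91%.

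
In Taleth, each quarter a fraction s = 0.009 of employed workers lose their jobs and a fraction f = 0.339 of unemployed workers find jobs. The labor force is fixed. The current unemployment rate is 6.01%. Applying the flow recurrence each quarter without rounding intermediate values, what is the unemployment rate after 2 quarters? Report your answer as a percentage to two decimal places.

With a fixed labor force, u_{t+1} = u_t + s·(1−u_t) − f·u_t = u_t·(1−s−f) + s.
Here 1−s−f = 0.652 and s = 0.009.
u_1 = 0.060100 × 0.652 + 0.009 = 0.048185.
u_2 = 0.048185 × 0.652 + 0.009 = 0.040417.

Unemployment rate after two quarters ≈ 4.04%.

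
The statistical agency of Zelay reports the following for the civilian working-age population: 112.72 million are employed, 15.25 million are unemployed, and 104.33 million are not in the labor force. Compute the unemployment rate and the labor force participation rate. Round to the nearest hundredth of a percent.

Labor force = employed + unemployed = 112.72 + 15.25 = 127.97 million.
Working-age population = 127.97 + 104.33 = 232.30 million.
Unemployment rate = 15.25 / 127.97 = 11.92%.
Labor force participation rate = 127.97 / 232.30 = 55.09%.

Unemployment rate ≈ 11.92%; labor force participation rate ≈ 55.09%.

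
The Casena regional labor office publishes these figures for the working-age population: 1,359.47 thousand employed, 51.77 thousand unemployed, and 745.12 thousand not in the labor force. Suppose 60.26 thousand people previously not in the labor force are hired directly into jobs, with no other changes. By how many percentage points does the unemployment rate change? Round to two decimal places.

The unemployment rate changes by −0.15 percentage points.

Initially, labor force = 1,359.47 + 51.77 = 1,411.24 thousand, so u = 51.77/1,411.24 = 3.67%.
After the change, employed and labor force both rise by 60.26; unemployed unchanged → E = 1,419.73, U = 51.77, labor force = 1,471.50 thousand.
New unemployment rate = 51.77 / 1,471.50 = 3.52%.
Change = 3.52% − 3.67% = −0.15 percentage points.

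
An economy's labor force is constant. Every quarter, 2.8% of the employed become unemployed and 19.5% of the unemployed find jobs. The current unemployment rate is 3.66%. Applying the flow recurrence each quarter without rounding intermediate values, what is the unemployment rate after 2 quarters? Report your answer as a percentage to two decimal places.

With a fixed labor force, u_{t+1} = u_t + s·(1−u_t) − f·u_t = u_t·(1−s−f) + s.
Here 1−s−f = 0.777 and s = 0.028.
u_1 = 0.036600 × 0.777 + 0.028 = 0.056438.
u_2 = 0.056438 × 0.777 + 0.028 = 0.071852.

Unemployment rate after two quarters ≈ 7.19%.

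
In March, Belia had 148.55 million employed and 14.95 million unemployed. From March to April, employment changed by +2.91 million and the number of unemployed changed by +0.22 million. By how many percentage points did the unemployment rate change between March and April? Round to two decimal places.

March: labor force = 148.55 + 14.95 = 163.50; u = 14.95/163.50 = 9.14%.
April: labor force = 151.46 + 15.17 = 166.63; u = 15.17/166.63 = 9.10%.
Change = 9.10% − 9.14% = −0.04 pp.

The unemployment rate changed by −0.04 percentage points.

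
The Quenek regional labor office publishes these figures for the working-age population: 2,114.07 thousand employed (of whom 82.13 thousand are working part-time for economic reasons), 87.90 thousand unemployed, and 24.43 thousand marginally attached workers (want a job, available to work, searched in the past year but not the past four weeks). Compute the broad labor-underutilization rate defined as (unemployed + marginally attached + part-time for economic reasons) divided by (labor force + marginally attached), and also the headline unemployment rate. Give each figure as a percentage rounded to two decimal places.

Broad underutilization rate ≈ 8.73%; headline unemployment rate ≈ 3.99%.

Labor force = 2,114.07 + 87.90 = 2,201.97 thousand.
Numerator = 87.90 + 24.43 + 82.13 = 194.46 thousand.
Denominator = 2,201.97 + 24.43 = 2,226.40 thousand.
Broad rate = 194.46 / 2,226.40 = 8.73%.
Headline unemployment rate = 87.90 / 2,201.97 = 3.99%.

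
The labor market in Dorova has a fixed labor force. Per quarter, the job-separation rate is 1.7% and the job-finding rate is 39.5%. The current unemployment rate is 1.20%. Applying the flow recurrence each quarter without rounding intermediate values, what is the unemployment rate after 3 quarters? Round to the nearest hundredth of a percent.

Unemployment rate after three quarters ≈ 3.53%.

With a fixed labor force, u_{t+1} = u_t + s·(1−u_t) − f·u_t = u_t·(1−s−f) + s.
Here 1−s−f = 0.588 and s = 0.017.
u_1 = 0.012000 × 0.588 + 0.017 = 0.024056.
u_2 = 0.024056 × 0.588 + 0.017 = 0.031145.
u_3 = 0.031145 × 0.588 + 0.017 = 0.035313.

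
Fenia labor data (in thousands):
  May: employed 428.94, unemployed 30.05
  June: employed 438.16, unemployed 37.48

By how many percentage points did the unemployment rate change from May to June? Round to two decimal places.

The unemployment rate changed by +1.33 percentage points.

May: labor force = 428.94 + 30.05 = 458.99; u = 30.05/458.99 = 6.55%.
June: labor force = 438.16 + 37.48 = 475.64; u = 37.48/475.64 = 7.88%.
Change = 7.88% − 6.55% = +1.33 pp.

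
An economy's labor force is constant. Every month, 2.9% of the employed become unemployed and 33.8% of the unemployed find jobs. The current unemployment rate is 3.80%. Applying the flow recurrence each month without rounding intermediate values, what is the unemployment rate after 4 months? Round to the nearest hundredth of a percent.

Unemployment rate after four months ≈ 7.24%.

With a fixed labor force, u_{t+1} = u_t + s·(1−u_t) − f·u_t = u_t·(1−s−f) + s.
Here 1−s−f = 0.633 and s = 0.029.
u_1 = 0.038000 × 0.633 + 0.029 = 0.053054.
u_2 = 0.053054 × 0.633 + 0.029 = 0.062583.
u_3 = 0.062583 × 0.633 + 0.029 = 0.068615.
u_4 = 0.068615 × 0.633 + 0.029 = 0.072433.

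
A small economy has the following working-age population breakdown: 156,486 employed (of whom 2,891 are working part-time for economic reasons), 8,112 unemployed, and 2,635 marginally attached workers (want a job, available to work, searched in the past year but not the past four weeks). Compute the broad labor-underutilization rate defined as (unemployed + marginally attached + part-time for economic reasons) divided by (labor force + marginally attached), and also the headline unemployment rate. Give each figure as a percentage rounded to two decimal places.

Labor force = 156,486 + 8,112 = 164,598.
Numerator = 8,112 + 2,635 + 2,891 = 13,638.
Denominator = 164,598 + 2,635 = 167,233.
Broad rate = 13,638 / 167,233 = 8.16%.
Headline unemployment rate = 8,112 / 164,598 = 4.93%.

Broad underutilization rate ≈ 8.16%; headline unemployment rate ≈ 4.93%.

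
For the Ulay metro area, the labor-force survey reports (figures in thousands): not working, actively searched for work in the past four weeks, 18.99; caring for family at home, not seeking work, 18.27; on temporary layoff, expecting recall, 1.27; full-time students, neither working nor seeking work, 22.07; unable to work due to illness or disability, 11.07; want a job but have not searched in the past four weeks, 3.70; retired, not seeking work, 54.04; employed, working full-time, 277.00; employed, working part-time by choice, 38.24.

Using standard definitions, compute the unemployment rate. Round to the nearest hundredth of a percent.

Unemployment rate ≈ 6.04%.

Employed = 277.00 + 38.24 = 315.24 thousand.
Unemployed = 18.99 + 1.27 = 20.26 thousand (jobless and actively searching, or on temporary layoff).
Labor force = 315.24 + 20.26 = 335.50 thousand.
Unemployment rate = 20.26 / 335.50 = 6.04%.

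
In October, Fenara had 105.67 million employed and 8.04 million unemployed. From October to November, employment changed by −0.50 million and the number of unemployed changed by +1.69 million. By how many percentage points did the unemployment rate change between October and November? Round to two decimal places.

October: labor force = 105.67 + 8.04 = 113.71; u = 8.04/113.71 = 7.07%.
November: labor force = 105.17 + 9.73 = 114.90; u = 9.73/114.90 = 8.47%.
Change = 8.47% − 7.07% = +1.40 pp.

The unemployment rate changed by +1.40 percentage points.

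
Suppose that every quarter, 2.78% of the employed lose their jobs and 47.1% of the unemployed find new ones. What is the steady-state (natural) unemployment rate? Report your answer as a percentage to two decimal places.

Steady-state unemployment rate ≈ 5.57%.

At steady state the flows balance: s·E = f·U, so U/(E+U) = s/(s+f).
u* = 2.78 / (2.78 + 47.1) = 2.78 / 49.88 = 5.57%.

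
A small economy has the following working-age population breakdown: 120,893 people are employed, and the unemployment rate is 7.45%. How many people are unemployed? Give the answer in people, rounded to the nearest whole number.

About 9,732 are unemployed.

Let U be the number unemployed. The labor force is E + U, and U/(E+U) = 0.0745.
So U = 0.0745 × 120,893 / (1 − 0.0745) = 9006.53 / 0.9255 ≈ 9,732.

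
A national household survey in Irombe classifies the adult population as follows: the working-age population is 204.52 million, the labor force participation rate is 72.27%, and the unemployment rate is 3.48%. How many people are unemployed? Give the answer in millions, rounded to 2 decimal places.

Labor force = 0.7227 × 204.52 = 147.81 million.
Unemployed = 0.0348 × 147.81 ≈ 5.14 million.

About 5.14 million are unemployed.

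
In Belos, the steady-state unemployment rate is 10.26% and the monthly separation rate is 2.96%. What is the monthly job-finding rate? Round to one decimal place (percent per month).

From u* = s/(s+f): f = s·(1−u)/u.
f = 2.96 × (1 − 0.1026) / 0.1026 = 2.6563 / 0.1026 ≈ 25.9% per month.

Job-finding rate ≈ 25.9% per month.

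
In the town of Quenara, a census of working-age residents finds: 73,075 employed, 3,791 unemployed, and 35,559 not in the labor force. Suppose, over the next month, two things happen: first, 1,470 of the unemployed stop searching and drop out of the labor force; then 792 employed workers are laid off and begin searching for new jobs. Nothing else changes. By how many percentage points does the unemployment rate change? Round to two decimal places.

The unemployment rate changes by −0.80 percentage points.

Initially, labor force = 73,075 + 3,791 = 76,866, so u = 3,791/76,866 = 4.93%.
After the first change, unemployed and labor force both fall by 1,470 → E = 73,075, U = 2,321, labor force = 75,396.
After the second change, employed falls and unemployed rises by 792; labor force unchanged → E = 72,283, U = 3,113, labor force = 75,396.
New unemployment rate = 3,113 / 75,396 = 4.13%.
Change = 4.13% − 4.93% = −0.80 percentage points.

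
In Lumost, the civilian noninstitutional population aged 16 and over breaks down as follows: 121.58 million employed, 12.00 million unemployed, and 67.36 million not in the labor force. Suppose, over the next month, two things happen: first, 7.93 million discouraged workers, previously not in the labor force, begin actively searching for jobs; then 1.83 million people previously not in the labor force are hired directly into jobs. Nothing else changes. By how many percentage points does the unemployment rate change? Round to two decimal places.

The unemployment rate changes by +4.92 percentage points.

Initially, labor force = 121.58 + 12.00 = 133.58 million, so u = 12.00/133.58 = 8.98%.
After the first change, unemployed and labor force both rise by 7.93 → E = 121.58, U = 19.93, labor force = 141.51 million.
After the second change, employed and labor force both rise by 1.83; unemployed unchanged → E = 123.41, U = 19.93, labor force = 143.34 million.
New unemployment rate = 19.93 / 143.34 = 13.90%.
Change = 13.90% − 8.98% = +4.92 percentage points.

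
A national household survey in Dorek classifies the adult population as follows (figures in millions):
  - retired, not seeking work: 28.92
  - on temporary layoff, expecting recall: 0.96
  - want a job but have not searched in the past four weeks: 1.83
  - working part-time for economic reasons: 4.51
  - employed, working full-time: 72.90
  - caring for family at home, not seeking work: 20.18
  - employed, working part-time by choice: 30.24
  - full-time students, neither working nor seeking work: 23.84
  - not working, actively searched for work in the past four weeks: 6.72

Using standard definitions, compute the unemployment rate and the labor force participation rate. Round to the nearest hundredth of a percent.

Employed = 4.51 + 72.90 + 30.24 = 107.65 million (anyone who worked, including part-time for economic reasons, counts as employed).
Unemployed = 0.96 + 6.72 = 7.68 million (jobless and actively searching, or on temporary layoff).
Labor force = 107.65 + 7.68 = 115.33 million.
Not in labor force = 28.92 + 1.83 + 20.18 + 23.84 = 74.77 million (those not working and not actively searching are outside the labor force — including those who want a job but have given up searching).
Civilian working-age population = 115.33 + 74.77 = 190.10 million.
Unemployment rate = 7.68 / 115.33 = 6.66%.
Labor force participation rate = 115.33 / 190.10 = 60.67%.

Unemployment rate ≈ 6.66%; labor force participation rate ≈ 60.67%.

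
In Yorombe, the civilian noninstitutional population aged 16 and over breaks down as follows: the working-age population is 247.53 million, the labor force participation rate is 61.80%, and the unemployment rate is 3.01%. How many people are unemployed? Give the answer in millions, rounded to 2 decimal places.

About 4.60 million are unemployed.

Labor force = 0.6180 × 247.53 = 152.97 million.
Unemployed = 0.0301 × 152.97 ≈ 4.60 million.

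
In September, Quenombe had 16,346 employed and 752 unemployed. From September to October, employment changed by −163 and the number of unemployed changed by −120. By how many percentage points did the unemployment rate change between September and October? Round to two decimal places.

September: labor force = 16,346 + 752 = 17,098; u = 752/17,098 = 4.40%.
October: labor force = 16,183 + 632 = 16,815; u = 632/16,815 = 3.76%.
Change = 3.76% − 4.40% = −0.64 pp.

The unemployment rate changed by −0.64 percentage points.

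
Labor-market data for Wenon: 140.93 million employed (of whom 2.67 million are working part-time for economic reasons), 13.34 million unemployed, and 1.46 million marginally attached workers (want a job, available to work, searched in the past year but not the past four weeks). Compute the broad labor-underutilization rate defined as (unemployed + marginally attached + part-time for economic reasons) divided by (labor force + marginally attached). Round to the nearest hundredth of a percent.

Labor force = 140.93 + 13.34 = 154.27 million.
Numerator = 13.34 + 1.46 + 2.67 = 17.47 million.
Denominator = 154.27 + 1.46 = 155.73 million.
Broad rate = 17.47 / 155.73 = 11.22%.

Broad underutilization rate ≈ 11.22%.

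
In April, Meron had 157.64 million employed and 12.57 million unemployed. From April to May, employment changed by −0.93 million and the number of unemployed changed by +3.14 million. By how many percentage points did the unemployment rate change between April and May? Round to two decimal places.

The unemployment rate changed by +1.73 percentage points.

April: labor force = 157.64 + 12.57 = 170.21; u = 12.57/170.21 = 7.38%.
May: labor force = 156.71 + 15.71 = 172.42; u = 15.71/172.42 = 9.11%.
Change = 9.11% − 7.38% = +1.73 pp.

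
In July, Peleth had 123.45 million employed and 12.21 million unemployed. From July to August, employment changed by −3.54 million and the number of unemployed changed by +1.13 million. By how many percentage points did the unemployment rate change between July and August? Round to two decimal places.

The unemployment rate changed by +1.01 percentage points.

July: labor force = 123.45 + 12.21 = 135.66; u = 12.21/135.66 = 9.00%.
August: labor force = 119.91 + 13.34 = 133.25; u = 13.34/133.25 = 10.01%.
Change = 10.01% − 9.00% = +1.01 pp.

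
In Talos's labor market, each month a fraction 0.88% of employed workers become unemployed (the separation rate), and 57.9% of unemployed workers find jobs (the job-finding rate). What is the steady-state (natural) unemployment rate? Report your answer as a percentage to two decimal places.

At steady state the flows balance: s·E = f·U, so U/(E+U) = s/(s+f).
u* = 0.88 / (0.88 + 57.9) = 0.88 / 58.78 = 1.50%.

Steady-state unemployment rate ≈ 1.50%.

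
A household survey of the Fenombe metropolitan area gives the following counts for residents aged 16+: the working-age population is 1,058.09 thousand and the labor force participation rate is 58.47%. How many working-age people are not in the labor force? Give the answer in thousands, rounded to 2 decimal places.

About 439.42 thousand are not in the labor force.

Share not in the labor force = 1 − 0.5847 = 0.4153.
Not in labor force = 0.4153 × 1,058.09 ≈ 439.42 thousand.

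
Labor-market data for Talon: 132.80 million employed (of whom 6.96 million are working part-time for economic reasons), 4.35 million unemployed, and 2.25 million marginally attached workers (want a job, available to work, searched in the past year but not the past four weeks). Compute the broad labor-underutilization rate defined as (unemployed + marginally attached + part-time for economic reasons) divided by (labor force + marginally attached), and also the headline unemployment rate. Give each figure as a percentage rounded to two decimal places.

Labor force = 132.80 + 4.35 = 137.15 million.
Numerator = 4.35 + 2.25 + 6.96 = 13.56 million.
Denominator = 137.15 + 2.25 = 139.40 million.
Broad rate = 13.56 / 139.40 = 9.73%.
Headline unemployment rate = 4.35 / 137.15 = 3.17%.

Broad underutilization rate ≈ 9.73%; headline unemployment rate ≈ 3.17%.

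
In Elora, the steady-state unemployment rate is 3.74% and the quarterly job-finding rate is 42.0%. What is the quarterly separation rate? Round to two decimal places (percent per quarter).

Separation rate ≈ 1.63% per quarter.

From u* = s/(s+f): s = u·f/(1−u).
s = 0.0374 × 42.0 / (1 − 0.0374) = 1.5708 / 0.9626 ≈ 1.63% per quarter.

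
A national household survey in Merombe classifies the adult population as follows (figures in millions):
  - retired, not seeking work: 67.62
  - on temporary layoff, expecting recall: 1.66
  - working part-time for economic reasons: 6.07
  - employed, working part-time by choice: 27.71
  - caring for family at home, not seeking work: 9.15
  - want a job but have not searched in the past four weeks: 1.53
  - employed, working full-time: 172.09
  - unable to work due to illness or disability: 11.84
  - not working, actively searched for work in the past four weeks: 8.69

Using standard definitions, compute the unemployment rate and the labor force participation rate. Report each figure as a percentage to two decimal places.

Unemployment rate ≈ 4.79%; labor force participation rate ≈ 70.58%.

Employed = 6.07 + 27.71 + 172.09 = 205.87 million (anyone who worked, including part-time for economic reasons, counts as employed).
Unemployed = 1.66 + 8.69 = 10.35 million (jobless and actively searching, or on temporary layoff).
Labor force = 205.87 + 10.35 = 216.22 million.
Not in labor force = 67.62 + 9.15 + 1.53 + 11.84 = 90.14 million (those not working and not actively searching are outside the labor force — including those who want a job but have given up searching).
Civilian working-age population = 216.22 + 90.14 = 306.36 million.
Unemployment rate = 10.35 / 216.22 = 4.79%.
Labor force participation rate = 216.22 / 306.36 = 70.58%.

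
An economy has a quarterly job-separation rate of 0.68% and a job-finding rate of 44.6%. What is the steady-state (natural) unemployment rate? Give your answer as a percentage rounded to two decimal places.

At steady state the flows balance: s·E = f·U, so U/(E+U) = s/(s+f).
u* = 0.68 / (0.68 + 44.6) = 0.68 / 45.28 = 1.50%.

Steady-state unemployment rate ≈ 1.50%.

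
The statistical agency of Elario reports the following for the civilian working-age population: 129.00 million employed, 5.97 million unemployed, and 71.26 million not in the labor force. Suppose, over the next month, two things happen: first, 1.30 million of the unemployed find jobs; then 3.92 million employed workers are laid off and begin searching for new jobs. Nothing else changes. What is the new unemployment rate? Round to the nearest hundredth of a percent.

New unemployment rate ≈ 6.36%.

Initially, labor force = 129.00 + 5.97 = 134.97 million, so u = 5.97/134.97 = 4.42%.
After the first change, unemployed falls and employed rises by 1.30; labor force unchanged → E = 130.30, U = 4.67, labor force = 134.97 million.
After the second change, employed falls and unemployed rises by 3.92; labor force unchanged → E = 126.38, U = 8.59, labor force = 134.97 million.
New unemployment rate = 8.59 / 134.97 = 6.36%.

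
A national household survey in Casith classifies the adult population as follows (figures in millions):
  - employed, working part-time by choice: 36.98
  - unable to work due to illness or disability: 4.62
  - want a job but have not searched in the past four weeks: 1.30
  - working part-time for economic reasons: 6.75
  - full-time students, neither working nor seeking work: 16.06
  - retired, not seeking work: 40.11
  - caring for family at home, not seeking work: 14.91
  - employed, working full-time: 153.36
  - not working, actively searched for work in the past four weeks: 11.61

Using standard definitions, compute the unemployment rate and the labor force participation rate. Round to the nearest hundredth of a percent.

Unemployment rate ≈ 5.56%; labor force participation rate ≈ 73.05%.

Employed = 36.98 + 6.75 + 153.36 = 197.09 million (anyone who worked, including part-time for economic reasons, counts as employed).
Unemployed = 11.61 million.
Labor force = 197.09 + 11.61 = 208.70 million.
Not in labor force = 4.62 + 1.30 + 16.06 + 40.11 + 14.91 = 77.00 million (those not working and not actively searching are outside the labor force — including those who want a job but have given up searching).
Civilian working-age population = 208.70 + 77.00 = 285.70 million.
Unemployment rate = 11.61 / 208.70 = 5.56%.
Labor force participation rate = 208.70 / 285.70 = 73.05%.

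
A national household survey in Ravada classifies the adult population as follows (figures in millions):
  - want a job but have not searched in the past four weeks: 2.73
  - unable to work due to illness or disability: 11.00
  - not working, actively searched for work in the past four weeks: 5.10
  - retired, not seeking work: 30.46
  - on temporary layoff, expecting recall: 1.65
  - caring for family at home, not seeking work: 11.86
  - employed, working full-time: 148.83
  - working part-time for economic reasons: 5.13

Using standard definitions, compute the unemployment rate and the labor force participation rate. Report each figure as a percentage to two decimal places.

Unemployment rate ≈ 4.20%; labor force participation rate ≈ 74.14%.

Employed = 148.83 + 5.13 = 153.96 million (anyone who worked, including part-time for economic reasons, counts as employed).
Unemployed = 5.10 + 1.65 = 6.75 million (jobless and actively searching, or on temporary layoff).
Labor force = 153.96 + 6.75 = 160.71 million.
Not in labor force = 2.73 + 11.00 + 30.46 + 11.86 = 56.05 million (those not working and not actively searching are outside the labor force — including those who want a job but have given up searching).
Civilian working-age population = 160.71 + 56.05 = 216.76 million.
Unemployment rate = 6.75 / 160.71 = 4.20%.
Labor force participation rate = 160.71 / 216.76 = 74.14%.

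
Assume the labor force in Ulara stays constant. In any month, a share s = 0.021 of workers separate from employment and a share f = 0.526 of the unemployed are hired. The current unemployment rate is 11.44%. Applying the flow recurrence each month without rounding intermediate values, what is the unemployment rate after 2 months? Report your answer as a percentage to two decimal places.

Unemployment rate after two months ≈ 5.40%.

With a fixed labor force, u_{t+1} = u_t + s·(1−u_t) − f·u_t = u_t·(1−s−f) + s.
Here 1−s−f = 0.453 and s = 0.021.
u_1 = 0.114400 × 0.453 + 0.021 = 0.072823.
u_2 = 0.072823 × 0.453 + 0.021 = 0.053989.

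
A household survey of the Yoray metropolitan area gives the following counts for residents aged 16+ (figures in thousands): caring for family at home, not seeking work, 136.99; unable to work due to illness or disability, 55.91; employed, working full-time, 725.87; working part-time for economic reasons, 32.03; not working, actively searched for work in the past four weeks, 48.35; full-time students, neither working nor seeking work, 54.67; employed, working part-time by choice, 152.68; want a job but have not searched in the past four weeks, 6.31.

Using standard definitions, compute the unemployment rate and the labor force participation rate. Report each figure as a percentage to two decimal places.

Unemployment rate ≈ 5.04%; labor force participation rate ≈ 79.07%.

Employed = 725.87 + 32.03 + 152.68 = 910.58 thousand (anyone who worked, including part-time for economic reasons, counts as employed).
Unemployed = 48.35 thousand.
Labor force = 910.58 + 48.35 = 958.93 thousand.
Not in labor force = 136.99 + 55.91 + 54.67 + 6.31 = 253.88 thousand (those not working and not actively searching are outside the labor force — including those who want a job but have given up searching).
Civilian working-age population = 958.93 + 253.88 = 1,212.81 thousand.
Unemployment rate = 48.35 / 958.93 = 5.04%.
Labor force participation rate = 958.93 / 1,212.81 = 79.07%.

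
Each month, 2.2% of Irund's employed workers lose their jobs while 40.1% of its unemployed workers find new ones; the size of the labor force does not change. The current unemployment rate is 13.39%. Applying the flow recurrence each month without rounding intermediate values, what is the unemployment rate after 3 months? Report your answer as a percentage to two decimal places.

Unemployment rate after three months ≈ 6.77%.

With a fixed labor force, u_{t+1} = u_t + s·(1−u_t) − f·u_t = u_t·(1−s−f) + s.
Here 1−s−f = 0.577 and s = 0.022.
u_1 = 0.133900 × 0.577 + 0.022 = 0.099260.
u_2 = 0.099260 × 0.577 + 0.022 = 0.079273.
u_3 = 0.079273 × 0.577 + 0.022 = 0.067741.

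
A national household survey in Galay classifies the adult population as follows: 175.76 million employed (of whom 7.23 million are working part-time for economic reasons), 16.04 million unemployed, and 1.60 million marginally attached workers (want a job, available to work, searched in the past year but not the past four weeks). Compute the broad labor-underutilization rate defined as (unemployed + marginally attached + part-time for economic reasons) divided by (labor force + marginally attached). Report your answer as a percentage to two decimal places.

Labor force = 175.76 + 16.04 = 191.80 million.
Numerator = 16.04 + 1.60 + 7.23 = 24.87 million.
Denominator = 191.80 + 1.60 = 193.40 million.
Broad rate = 24.87 / 193.40 = 12.86%.

Broad underutilization rate ≈ 12.86%.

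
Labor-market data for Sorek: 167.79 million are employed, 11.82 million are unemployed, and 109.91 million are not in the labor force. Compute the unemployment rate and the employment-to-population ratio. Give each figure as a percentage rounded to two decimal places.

Labor force = employed + unemployed = 167.79 + 11.82 = 179.61 million.
Working-age population = 179.61 + 109.91 = 289.52 million.
Unemployment rate = 11.82 / 179.61 = 6.58%.
Employment-population ratio = 167.79 / 289.52 = 57.95%.

Unemployment rate ≈ 6.58%; employment-population ratio ≈ 57.95%.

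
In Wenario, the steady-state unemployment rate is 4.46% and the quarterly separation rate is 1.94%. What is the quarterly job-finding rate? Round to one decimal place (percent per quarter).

Job-finding rate ≈ 41.6% per quarter.

From u* = s/(s+f): f = s·(1−u)/u.
f = 1.94 × (1 − 0.0446) / 0.0446 = 1.8535 / 0.0446 ≈ 41.6% per quarter.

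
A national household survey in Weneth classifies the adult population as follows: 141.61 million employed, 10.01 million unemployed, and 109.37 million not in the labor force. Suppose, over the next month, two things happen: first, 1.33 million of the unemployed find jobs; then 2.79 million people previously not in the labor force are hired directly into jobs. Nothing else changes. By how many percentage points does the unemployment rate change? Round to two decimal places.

Initially, labor force = 141.61 + 10.01 = 151.62 million, so u = 10.01/151.62 = 6.60%.
After the first change, unemployed falls and employed rises by 1.33; labor force unchanged → E = 142.94, U = 8.68, labor force = 151.62 million.
After the second change, employed and labor force both rise by 2.79; unemployed unchanged → E = 145.73, U = 8.68, labor force = 154.41 million.
New unemployment rate = 8.68 / 154.41 = 5.62%.
Change = 5.62% − 6.60% = −0.98 percentage points.

The unemployment rate changes by −0.98 percentage points.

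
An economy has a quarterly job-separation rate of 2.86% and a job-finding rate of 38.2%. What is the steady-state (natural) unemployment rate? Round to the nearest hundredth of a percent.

At steady state the flows balance: s·E = f·U, so U/(E+U) = s/(s+f).
u* = 2.86 / (2.86 + 38.2) = 2.86 / 41.06 = 6.97%.

Steady-state unemployment rate ≈ 6.97%.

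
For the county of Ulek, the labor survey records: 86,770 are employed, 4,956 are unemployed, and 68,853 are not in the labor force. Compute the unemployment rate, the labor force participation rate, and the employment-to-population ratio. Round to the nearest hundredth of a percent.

Labor force = employed + unemployed = 86,770 + 4,956 = 91,726.
Working-age population = 91,726 + 68,853 = 160,579.
Unemployment rate = 4,956 / 91,726 = 5.40%.
Labor force participation rate = 91,726 / 160,579 = 57.12%.
Employment-population ratio = 86,770 / 160,579 = 54.04%.

Unemployment rate ≈ 5.40%; labor force participation rate ≈ 57.12%; employment-population ratio ≈ 54.04%.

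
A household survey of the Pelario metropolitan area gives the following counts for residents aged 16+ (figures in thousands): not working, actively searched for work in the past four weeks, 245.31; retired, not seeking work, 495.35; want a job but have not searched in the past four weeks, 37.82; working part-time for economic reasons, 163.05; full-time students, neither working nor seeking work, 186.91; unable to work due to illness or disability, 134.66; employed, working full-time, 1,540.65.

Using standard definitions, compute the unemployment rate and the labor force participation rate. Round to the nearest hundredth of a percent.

Unemployment rate ≈ 12.59%; labor force participation rate ≈ 69.51%.

Employed = 163.05 + 1,540.65 = 1,703.70 thousand (anyone who worked, including part-time for economic reasons, counts as employed).
Unemployed = 245.31 thousand.
Labor force = 1,703.70 + 245.31 = 1,949.01 thousand.
Not in labor force = 495.35 + 37.82 + 186.91 + 134.66 = 854.74 thousand (those not working and not actively searching are outside the labor force — including those who want a job but have given up searching).
Civilian working-age population = 1,949.01 + 854.74 = 2,803.75 thousand.
Unemployment rate = 245.31 / 1,949.01 = 12.59%.
Labor force participation rate = 1,949.01 / 2,803.75 = 69.51%.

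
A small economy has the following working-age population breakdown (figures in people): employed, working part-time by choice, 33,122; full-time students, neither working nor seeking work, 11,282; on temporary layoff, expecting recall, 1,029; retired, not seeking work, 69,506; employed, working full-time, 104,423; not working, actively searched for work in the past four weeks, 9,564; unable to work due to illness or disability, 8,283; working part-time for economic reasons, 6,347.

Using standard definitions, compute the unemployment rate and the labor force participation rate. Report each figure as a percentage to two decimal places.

Unemployment rate ≈ 6.86%; labor force participation rate ≈ 63.43%.

Employed = 33,122 + 104,423 + 6,347 = 143,892 (anyone who worked, including part-time for economic reasons, counts as employed).
Unemployed = 1,029 + 9,564 = 10,593 (jobless and actively searching, or on temporary layoff).
Labor force = 143,892 + 10,593 = 154,485.
Not in labor force = 11,282 + 69,506 + 8,283 = 89,071 (those not working and not actively searching are outside the labor force).
Civilian working-age population = 154,485 + 89,071 = 243,556.
Unemployment rate = 10,593 / 154,485 = 6.86%.
Labor force participation rate = 154,485 / 243,556 = 63.43%.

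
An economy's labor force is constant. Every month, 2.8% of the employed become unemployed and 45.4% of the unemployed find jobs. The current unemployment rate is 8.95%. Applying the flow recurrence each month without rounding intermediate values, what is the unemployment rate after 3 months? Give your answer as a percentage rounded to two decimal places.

Unemployment rate after three months ≈ 6.25%.

With a fixed labor force, u_{t+1} = u_t + s·(1−u_t) − f·u_t = u_t·(1−s−f) + s.
Here 1−s−f = 0.518 and s = 0.028.
u_1 = 0.089500 × 0.518 + 0.028 = 0.074361.
u_2 = 0.074361 × 0.518 + 0.028 = 0.066519.
u_3 = 0.066519 × 0.518 + 0.028 = 0.062457.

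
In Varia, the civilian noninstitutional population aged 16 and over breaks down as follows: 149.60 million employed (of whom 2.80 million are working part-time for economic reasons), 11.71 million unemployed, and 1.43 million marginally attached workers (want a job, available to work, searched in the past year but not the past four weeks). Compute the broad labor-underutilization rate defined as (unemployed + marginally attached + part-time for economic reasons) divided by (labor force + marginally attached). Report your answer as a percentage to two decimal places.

Labor force = 149.60 + 11.71 = 161.31 million.
Numerator = 11.71 + 1.43 + 2.80 = 15.94 million.
Denominator = 161.31 + 1.43 = 162.74 million.
Broad rate = 15.94 / 162.74 = 9.79%.

Broad underutilization rate ≈ 9.79%.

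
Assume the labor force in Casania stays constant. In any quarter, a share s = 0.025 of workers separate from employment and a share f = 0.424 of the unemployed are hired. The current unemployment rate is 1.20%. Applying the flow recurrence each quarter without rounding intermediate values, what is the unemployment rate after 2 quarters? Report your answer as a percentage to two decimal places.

Unemployment rate after two quarters ≈ 4.24%.

With a fixed labor force, u_{t+1} = u_t + s·(1−u_t) − f·u_t = u_t·(1−s−f) + s.
Here 1−s−f = 0.551 and s = 0.025.
u_1 = 0.012000 × 0.551 + 0.025 = 0.031612.
u_2 = 0.031612 × 0.551 + 0.025 = 0.042418.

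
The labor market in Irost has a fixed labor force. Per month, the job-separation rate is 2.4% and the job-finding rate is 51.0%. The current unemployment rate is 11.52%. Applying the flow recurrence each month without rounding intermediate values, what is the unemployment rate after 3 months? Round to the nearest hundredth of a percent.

With a fixed labor force, u_{t+1} = u_t + s·(1−u_t) − f·u_t = u_t·(1−s−f) + s.
Here 1−s−f = 0.466 and s = 0.024.
u_1 = 0.115200 × 0.466 + 0.024 = 0.077683.
u_2 = 0.077683 × 0.466 + 0.024 = 0.060200.
u_3 = 0.060200 × 0.466 + 0.024 = 0.052053.

Unemployment rate after three months ≈ 5.21%.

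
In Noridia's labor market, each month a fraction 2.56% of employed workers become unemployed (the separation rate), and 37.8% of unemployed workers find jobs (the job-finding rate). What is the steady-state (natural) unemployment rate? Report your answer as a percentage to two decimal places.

Steady-state unemployment rate ≈ 6.34%.

At steady state the flows balance: s·E = f·U, so U/(E+U) = s/(s+f).
u* = 2.56 / (2.56 + 37.8) = 2.56 / 40.36 = 6.34%.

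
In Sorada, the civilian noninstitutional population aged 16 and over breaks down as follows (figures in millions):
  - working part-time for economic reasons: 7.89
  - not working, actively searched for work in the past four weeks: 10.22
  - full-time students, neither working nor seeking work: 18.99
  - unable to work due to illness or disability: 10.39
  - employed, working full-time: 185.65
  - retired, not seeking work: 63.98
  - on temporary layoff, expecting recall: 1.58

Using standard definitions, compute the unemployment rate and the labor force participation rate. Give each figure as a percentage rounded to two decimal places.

Unemployment rate ≈ 5.75%; labor force participation rate ≈ 68.74%.

Employed = 7.89 + 185.65 = 193.54 million (anyone who worked, including part-time for economic reasons, counts as employed).
Unemployed = 10.22 + 1.58 = 11.80 million (jobless and actively searching, or on temporary layoff).
Labor force = 193.54 + 11.80 = 205.34 million.
Not in labor force = 18.99 + 10.39 + 63.98 = 93.36 million (those not working and not actively searching are outside the labor force).
Civilian working-age population = 205.34 + 93.36 = 298.70 million.
Unemployment rate = 11.80 / 205.34 = 5.75%.
Labor force participation rate = 205.34 / 298.70 = 68.74%.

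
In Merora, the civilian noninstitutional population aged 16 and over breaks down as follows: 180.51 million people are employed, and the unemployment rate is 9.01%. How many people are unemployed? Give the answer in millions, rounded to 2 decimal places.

About 17.87 million are unemployed.

Let U be the number unemployed. The labor force is E + U, and U/(E+U) = 0.0901.
So U = 0.0901 × 180.51 / (1 − 0.0901) = 16.2640 / 0.9099 ≈ 17.87 million.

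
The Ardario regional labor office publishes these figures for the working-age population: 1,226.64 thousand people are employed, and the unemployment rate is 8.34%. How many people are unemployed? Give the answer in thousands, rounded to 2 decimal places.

Let U be the number unemployed. The labor force is E + U, and U/(E+U) = 0.0834.
So U = 0.0834 × 1,226.64 / (1 − 0.0834) = 102.3018 / 0.9166 ≈ 111.61 thousand.

About 111.61 thousand are unemployed.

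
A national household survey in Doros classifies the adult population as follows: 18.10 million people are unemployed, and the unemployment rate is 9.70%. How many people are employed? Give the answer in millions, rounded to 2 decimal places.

About 168.50 million are employed.

Labor force = U / u = 18.10 / 0.0970 ≈ 186.60 million.
Employed = labor force − unemployed = 186.60 − 18.10 = 168.50 million.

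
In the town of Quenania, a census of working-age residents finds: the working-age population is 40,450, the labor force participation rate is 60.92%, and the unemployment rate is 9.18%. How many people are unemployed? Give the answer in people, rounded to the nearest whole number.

About 2,262 are unemployed.

Labor force = 0.6092 × 40,450 = 24,642.
Unemployed = 0.0918 × 24,642 ≈ 2,262.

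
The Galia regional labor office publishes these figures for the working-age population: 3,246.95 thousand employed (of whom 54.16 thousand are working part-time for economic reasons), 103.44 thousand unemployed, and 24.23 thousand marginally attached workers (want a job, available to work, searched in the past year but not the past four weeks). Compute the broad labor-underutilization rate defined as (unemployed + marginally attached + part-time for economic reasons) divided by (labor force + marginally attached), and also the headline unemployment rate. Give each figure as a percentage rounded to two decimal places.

Broad underutilization rate ≈ 5.39%; headline unemployment rate ≈ 3.09%.

Labor force = 3,246.95 + 103.44 = 3,350.39 thousand.
Numerator = 103.44 + 24.23 + 54.16 = 181.83 thousand.
Denominator = 3,350.39 + 24.23 = 3,374.62 thousand.
Broad rate = 181.83 / 3,374.62 = 5.39%.
Headline unemployment rate = 103.44 / 3,350.39 = 3.09%.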